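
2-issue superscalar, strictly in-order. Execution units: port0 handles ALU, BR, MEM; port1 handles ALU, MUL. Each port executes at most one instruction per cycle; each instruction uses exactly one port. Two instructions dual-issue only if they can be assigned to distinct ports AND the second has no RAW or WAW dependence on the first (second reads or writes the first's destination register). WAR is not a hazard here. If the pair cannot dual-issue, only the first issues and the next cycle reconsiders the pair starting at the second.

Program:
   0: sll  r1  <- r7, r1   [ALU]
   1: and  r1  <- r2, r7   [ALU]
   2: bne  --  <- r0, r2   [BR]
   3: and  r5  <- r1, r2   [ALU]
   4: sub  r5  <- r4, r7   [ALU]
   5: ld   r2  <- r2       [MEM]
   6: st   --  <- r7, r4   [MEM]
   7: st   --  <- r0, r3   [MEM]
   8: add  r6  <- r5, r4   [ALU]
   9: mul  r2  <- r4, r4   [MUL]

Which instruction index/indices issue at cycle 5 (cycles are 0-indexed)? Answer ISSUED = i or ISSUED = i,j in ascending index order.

#0 head=0: sll i0 WAW r1
#1 head=1: and/bne i1,i2 pair
#2 head=3: and i3 WAW r5
#3 head=4: sub/ld i4,i5 pair
#4 head=6: st i6 no-port MEM/MEM
#5 head=7: st/add i7,i8 pair
#6 head=9: mul i9 tail

ISSUED = 7,8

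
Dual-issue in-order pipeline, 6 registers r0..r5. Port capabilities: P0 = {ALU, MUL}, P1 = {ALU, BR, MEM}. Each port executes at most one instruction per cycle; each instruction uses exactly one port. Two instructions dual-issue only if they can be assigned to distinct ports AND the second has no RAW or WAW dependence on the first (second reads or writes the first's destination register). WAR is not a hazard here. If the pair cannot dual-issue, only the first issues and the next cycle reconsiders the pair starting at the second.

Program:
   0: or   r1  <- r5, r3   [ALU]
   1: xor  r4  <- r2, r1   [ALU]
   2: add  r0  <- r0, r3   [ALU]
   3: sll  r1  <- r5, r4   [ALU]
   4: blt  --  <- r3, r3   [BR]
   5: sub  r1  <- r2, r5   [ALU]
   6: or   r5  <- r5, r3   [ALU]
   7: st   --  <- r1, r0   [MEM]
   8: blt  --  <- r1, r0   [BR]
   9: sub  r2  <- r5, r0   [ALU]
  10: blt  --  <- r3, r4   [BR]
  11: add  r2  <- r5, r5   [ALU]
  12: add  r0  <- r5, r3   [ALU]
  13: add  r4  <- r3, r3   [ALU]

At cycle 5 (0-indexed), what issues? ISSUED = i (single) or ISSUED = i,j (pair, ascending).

ISSUED = 8,9

[0] i0  or.ALU  -- RAW r1
[1] i1/i2  xor.ALU add.ALU  -- 2-wide
[2] i3/i4  sll.ALU blt.BR  -- 2-wide
[3] i5/i6  sub.ALU or.ALU  -- 2-wide
[4] i7  st.MEM  -- no-port MEM/BR
[5] i8/i9  blt.BR sub.ALU  -- 2-wide
[6] i10/i11  blt.BR add.ALU  -- 2-wide
[7] i12/i13  add.ALU add.ALU  -- 2-wide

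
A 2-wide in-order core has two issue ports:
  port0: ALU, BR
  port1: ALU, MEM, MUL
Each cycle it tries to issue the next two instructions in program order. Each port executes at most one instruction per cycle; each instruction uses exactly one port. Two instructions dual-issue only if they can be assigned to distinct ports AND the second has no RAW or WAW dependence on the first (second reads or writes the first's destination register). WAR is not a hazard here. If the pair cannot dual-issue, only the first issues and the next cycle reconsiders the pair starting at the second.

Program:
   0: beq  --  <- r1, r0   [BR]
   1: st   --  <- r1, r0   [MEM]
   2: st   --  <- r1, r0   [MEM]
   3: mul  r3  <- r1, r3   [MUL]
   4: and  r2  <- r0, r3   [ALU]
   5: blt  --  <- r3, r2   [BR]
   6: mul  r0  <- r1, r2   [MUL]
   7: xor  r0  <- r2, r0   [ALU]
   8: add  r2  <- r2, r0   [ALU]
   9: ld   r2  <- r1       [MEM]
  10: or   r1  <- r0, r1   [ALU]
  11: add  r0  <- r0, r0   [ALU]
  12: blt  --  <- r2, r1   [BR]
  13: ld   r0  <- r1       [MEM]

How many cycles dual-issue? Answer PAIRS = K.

c0: i0,i1 beq.BR st.MEM  2-wide
c1: i2 st.MEM  no-port MEM/MUL
c2: i3 mul.MUL  RAW r3
c3: i4 and.ALU  RAW r2
c4: i5,i6 blt.BR mul.MUL  2-wide
c5: i7 xor.ALU  RAW r0
c6: i8 add.ALU  WAW r2
c7: i9,i10 ld.MEM or.ALU  2-wide
c8: i11,i12 add.ALU blt.BR  2-wide
c9: i13 ld.MEM  tail

PAIRS = 4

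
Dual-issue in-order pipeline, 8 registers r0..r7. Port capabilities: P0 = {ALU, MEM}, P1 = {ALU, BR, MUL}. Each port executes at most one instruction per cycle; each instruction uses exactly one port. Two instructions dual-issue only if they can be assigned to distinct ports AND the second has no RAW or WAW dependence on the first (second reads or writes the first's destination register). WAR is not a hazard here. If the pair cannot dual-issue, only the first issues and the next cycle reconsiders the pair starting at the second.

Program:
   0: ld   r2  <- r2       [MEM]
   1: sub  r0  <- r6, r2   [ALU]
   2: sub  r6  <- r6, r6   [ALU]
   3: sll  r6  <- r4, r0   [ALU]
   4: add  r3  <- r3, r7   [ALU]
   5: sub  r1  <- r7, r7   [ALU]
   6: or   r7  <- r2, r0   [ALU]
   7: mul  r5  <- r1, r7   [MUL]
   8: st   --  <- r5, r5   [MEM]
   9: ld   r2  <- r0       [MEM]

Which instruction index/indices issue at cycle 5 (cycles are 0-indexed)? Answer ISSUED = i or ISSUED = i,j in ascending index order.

t=0 i0:ld.MEM ; RAW r2
t=1 i1,i2:sub.ALU/sub.ALU ; 2-wide
t=2 i3,i4:sll.ALU/add.ALU ; 2-wide
t=3 i5,i6:sub.ALU/or.ALU ; 2-wide
t=4 i7:mul.MUL ; RAW r5
t=5 i8:st.MEM ; no-port MEM/MEM
t=6 i9:ld.MEM ; tail

ISSUED = 8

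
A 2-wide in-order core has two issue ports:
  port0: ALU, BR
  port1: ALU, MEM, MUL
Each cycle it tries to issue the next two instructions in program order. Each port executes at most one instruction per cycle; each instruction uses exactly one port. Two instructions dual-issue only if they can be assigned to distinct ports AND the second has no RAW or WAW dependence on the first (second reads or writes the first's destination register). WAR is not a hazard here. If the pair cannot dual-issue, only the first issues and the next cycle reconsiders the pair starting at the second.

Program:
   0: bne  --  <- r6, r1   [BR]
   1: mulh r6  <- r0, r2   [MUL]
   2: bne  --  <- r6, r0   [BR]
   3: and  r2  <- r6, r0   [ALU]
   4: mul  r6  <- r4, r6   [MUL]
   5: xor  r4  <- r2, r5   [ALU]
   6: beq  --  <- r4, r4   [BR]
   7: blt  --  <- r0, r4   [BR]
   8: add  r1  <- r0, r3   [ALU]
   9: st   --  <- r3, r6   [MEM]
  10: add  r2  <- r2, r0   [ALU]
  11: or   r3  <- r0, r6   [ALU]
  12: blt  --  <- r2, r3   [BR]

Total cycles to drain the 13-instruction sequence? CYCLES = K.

CYCLES = 8

t=0 i0+i1:bne+mulh ; pair
t=1 i2+i3:bne+and ; pair
t=2 i4+i5:mul+xor ; pair
t=3 i6:beq ; no-port BR/BR
t=4 i7+i8:blt+add ; pair
t=5 i9+i10:st+add ; pair
t=6 i11:or ; RAW r3
t=7 i12:blt ; tail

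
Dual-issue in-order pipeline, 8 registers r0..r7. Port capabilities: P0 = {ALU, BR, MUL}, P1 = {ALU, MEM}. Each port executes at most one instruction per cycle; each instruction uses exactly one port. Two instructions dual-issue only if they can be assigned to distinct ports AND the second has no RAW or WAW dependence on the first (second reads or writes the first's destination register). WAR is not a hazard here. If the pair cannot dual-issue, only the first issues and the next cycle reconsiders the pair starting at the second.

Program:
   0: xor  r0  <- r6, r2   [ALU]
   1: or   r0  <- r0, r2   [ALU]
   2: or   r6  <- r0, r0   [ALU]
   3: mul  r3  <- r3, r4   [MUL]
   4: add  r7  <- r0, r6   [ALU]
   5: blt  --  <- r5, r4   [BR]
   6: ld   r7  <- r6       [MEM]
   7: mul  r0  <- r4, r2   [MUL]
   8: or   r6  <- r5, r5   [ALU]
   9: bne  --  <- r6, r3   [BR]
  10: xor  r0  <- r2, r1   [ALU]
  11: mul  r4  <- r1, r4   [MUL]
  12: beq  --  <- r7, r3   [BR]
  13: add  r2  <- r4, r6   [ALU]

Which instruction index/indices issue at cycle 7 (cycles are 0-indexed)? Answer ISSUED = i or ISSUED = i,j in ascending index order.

c0: i0 xor  RAW+WAW r0
c1: i1 or  RAW r0
c2: i2&i3 or+mul  dual
c3: i4&i5 add+blt  dual
c4: i6&i7 ld+mul  dual
c5: i8 or  RAW r6
c6: i9&i10 bne+xor  dual
c7: i11 mul  no-port MUL/BR
c8: i12&i13 beq+add  dual

ISSUED = 11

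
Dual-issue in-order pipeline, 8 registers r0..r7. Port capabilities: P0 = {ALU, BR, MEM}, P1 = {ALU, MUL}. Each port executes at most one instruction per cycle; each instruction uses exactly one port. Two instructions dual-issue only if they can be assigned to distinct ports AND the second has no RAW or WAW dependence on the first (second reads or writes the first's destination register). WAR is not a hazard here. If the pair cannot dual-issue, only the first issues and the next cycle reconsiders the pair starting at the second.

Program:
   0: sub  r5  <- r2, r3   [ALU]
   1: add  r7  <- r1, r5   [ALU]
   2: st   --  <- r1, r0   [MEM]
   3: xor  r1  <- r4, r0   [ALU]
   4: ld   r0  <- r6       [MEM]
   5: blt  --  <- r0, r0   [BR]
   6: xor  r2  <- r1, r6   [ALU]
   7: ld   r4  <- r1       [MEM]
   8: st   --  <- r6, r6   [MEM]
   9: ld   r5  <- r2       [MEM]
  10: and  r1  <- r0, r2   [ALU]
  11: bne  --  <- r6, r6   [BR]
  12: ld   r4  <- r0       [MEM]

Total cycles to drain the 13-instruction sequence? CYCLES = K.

0. sub.ALU @i0  | RAW r5
1. add.ALU;st.MEM @i1,i2  | 2-wide
2. xor.ALU;ld.MEM @i3,i4  | 2-wide
3. blt.BR;xor.ALU @i5,i6  | 2-wide
4. ld.MEM @i7  | no-port MEM/MEM
5. st.MEM @i8  | no-port MEM/MEM
6. ld.MEM;and.ALU @i9,i10  | 2-wide
7. bne.BR @i11  | no-port BR/MEM
8. ld.MEM @i12  | tail

CYCLES = 9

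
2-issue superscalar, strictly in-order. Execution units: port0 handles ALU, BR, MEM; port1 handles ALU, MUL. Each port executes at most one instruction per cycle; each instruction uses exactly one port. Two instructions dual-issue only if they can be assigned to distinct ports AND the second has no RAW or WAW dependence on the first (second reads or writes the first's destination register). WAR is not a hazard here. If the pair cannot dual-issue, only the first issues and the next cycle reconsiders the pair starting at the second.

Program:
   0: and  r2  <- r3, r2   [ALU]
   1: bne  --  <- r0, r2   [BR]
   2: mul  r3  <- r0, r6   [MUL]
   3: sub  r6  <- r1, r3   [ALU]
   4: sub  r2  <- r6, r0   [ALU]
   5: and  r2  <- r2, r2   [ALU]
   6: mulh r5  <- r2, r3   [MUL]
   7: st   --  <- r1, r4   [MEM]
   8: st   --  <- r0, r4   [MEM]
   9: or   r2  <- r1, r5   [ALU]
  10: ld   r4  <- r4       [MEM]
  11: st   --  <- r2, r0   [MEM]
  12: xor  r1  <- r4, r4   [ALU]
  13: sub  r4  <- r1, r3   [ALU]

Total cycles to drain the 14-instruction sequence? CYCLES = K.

  cy0 -> i0 (and) RAW r2
  cy1 -> i1+i2 (bne/mul) pair
  cy2 -> i3 (sub) RAW r6
  cy3 -> i4 (sub) RAW+WAW r2
  cy4 -> i5 (and) RAW r2
  cy5 -> i6+i7 (mulh/st) pair
  cy6 -> i8+i9 (st/or) pair
  cy7 -> i10 (ld) no-port MEM/MEM
  cy8 -> i11+i12 (st/xor) pair
  cy9 -> i13 (sub) tail

CYCLES = 10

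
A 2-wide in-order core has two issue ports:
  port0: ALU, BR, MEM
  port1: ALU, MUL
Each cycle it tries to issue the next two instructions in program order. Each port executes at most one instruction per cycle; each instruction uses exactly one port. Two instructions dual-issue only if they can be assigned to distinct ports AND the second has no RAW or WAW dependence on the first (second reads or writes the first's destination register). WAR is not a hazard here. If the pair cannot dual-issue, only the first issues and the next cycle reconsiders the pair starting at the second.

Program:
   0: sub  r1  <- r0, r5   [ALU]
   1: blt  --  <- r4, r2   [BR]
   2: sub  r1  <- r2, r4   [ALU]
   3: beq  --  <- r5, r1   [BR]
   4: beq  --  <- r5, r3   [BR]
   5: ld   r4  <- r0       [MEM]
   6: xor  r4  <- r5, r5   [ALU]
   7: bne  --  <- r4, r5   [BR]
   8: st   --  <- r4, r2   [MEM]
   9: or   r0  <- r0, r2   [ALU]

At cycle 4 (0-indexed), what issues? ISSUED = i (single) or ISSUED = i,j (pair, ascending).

#0 head=0: sub;blt i0+i1 2-wide
#1 head=2: sub i2 RAW r1
#2 head=3: beq i3 no-port BR/BR
#3 head=4: beq i4 no-port BR/MEM
#4 head=5: ld i5 WAW r4
#5 head=6: xor i6 RAW r4
#6 head=7: bne i7 no-port BR/MEM
#7 head=8: st;or i8+i9 2-wide

ISSUED = 5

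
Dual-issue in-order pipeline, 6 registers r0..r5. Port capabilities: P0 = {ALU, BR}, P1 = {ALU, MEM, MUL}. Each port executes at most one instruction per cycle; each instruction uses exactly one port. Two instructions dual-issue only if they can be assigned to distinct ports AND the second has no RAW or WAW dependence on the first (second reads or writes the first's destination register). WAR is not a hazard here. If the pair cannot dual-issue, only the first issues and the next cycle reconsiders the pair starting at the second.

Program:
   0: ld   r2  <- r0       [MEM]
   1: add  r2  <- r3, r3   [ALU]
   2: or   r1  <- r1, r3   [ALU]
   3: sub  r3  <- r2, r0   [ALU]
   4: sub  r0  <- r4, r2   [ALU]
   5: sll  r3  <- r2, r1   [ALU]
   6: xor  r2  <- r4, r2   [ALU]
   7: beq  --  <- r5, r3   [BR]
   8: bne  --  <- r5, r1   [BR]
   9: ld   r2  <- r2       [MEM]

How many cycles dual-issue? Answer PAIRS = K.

PAIRS = 4

#0 head=0: ld i0 WAW r2
#1 head=1: add/or i1&i2 dual
#2 head=3: sub/sub i3&i4 dual
#3 head=5: sll/xor i5&i6 dual
#4 head=7: beq i7 no-port BR/BR
#5 head=8: bne/ld i8&i9 dual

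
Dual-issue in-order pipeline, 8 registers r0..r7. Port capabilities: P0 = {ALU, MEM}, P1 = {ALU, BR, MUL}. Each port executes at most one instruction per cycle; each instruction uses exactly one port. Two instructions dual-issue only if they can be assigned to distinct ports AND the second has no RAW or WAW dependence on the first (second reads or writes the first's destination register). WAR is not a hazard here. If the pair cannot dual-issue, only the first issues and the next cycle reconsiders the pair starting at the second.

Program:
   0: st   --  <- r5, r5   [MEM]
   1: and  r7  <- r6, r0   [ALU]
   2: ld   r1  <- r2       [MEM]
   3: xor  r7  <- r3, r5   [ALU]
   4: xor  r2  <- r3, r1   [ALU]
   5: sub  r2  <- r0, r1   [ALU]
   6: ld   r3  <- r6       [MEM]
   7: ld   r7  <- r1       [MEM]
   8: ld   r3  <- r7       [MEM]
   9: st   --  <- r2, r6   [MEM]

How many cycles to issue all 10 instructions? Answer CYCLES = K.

[0] i0+i1  st.MEM+and.ALU  -- dual
[1] i2+i3  ld.MEM+xor.ALU  -- dual
[2] i4  xor.ALU  -- WAW r2
[3] i5+i6  sub.ALU+ld.MEM  -- dual
[4] i7  ld.MEM  -- no-port MEM/MEM
[5] i8  ld.MEM  -- no-port MEM/MEM
[6] i9  st.MEM  -- tail

CYCLES = 7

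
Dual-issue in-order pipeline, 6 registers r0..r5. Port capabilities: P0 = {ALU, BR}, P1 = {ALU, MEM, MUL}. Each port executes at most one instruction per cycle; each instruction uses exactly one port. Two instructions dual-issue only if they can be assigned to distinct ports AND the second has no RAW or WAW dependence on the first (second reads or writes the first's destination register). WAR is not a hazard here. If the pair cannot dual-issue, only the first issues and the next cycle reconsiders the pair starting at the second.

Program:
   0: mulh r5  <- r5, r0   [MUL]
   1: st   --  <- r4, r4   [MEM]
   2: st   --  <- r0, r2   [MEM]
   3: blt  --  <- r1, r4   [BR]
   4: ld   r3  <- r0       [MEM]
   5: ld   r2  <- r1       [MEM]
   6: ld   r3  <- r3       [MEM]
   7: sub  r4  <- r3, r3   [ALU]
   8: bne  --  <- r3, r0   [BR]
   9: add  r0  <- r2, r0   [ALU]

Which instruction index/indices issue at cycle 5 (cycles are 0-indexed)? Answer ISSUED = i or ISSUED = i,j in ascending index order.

ISSUED = 6

[0] i0  mulh  -- no-port MUL/MEM
[1] i1  st  -- no-port MEM/MEM
[2] i2&i3  st blt  -- dual
[3] i4  ld  -- no-port MEM/MEM
[4] i5  ld  -- no-port MEM/MEM
[5] i6  ld  -- RAW r3
[6] i7&i8  sub bne  -- dual
[7] i9  add  -- tail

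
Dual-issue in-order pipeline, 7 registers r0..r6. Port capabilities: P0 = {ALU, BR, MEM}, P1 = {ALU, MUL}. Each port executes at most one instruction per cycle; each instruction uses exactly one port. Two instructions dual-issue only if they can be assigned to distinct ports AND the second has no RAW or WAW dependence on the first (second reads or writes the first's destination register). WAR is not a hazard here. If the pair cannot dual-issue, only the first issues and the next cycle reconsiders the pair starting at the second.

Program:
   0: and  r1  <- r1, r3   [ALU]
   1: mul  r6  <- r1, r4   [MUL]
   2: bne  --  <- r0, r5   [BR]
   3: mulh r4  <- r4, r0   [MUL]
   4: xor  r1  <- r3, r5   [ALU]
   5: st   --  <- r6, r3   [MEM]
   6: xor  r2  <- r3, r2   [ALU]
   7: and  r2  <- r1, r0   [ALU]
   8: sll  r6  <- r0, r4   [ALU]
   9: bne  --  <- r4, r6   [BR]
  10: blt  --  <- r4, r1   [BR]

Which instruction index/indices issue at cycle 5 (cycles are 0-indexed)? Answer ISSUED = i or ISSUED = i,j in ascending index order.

  cy0 -> i0 (and) RAW r1
  cy1 -> i1,i2 (mul;bne) 2-wide
  cy2 -> i3,i4 (mulh;xor) 2-wide
  cy3 -> i5,i6 (st;xor) 2-wide
  cy4 -> i7,i8 (and;sll) 2-wide
  cy5 -> i9 (bne) no-port BR/BR
  cy6 -> i10 (blt) tail

ISSUED = 9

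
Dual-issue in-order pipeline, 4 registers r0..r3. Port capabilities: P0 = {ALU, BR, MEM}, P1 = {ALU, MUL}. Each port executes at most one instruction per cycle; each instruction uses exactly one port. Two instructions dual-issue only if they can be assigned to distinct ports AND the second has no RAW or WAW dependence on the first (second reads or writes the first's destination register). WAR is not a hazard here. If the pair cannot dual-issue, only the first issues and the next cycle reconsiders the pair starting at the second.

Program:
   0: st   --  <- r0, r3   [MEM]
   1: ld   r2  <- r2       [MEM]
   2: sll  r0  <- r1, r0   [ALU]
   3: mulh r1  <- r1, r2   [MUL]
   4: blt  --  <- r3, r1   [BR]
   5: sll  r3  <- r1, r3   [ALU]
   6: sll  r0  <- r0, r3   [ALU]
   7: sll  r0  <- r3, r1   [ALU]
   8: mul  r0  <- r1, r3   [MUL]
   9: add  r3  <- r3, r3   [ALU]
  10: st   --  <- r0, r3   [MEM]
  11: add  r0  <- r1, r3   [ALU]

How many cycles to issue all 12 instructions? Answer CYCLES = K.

t=0 i0:st.MEM ; no-port MEM/MEM
t=1 i1+i2:ld.MEM/sll.ALU ; pair
t=2 i3:mulh.MUL ; RAW r1
t=3 i4+i5:blt.BR/sll.ALU ; pair
t=4 i6:sll.ALU ; WAW r0
t=5 i7:sll.ALU ; WAW r0
t=6 i8+i9:mul.MUL/add.ALU ; pair
t=7 i10+i11:st.MEM/add.ALU ; pair

CYCLES = 8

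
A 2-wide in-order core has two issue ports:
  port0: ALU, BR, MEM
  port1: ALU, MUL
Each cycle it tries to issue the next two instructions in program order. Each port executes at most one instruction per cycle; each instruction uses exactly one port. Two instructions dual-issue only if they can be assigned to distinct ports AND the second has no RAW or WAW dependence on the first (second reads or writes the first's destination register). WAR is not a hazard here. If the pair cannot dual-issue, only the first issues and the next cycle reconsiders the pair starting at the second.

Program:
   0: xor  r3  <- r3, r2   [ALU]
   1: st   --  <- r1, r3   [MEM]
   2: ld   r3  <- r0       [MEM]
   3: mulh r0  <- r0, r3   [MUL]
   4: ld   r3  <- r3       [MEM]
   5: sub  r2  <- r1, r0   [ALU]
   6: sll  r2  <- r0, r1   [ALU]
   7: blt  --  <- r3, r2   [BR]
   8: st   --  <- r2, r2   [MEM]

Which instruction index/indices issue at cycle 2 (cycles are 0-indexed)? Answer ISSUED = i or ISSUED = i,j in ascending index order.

c0: i0 xor.ALU  RAW r3
c1: i1 st.MEM  no-port MEM/MEM
c2: i2 ld.MEM  RAW r3
c3: i3+i4 mulh.MUL;ld.MEM  dual
c4: i5 sub.ALU  WAW r2
c5: i6 sll.ALU  RAW r2
c6: i7 blt.BR  no-port BR/MEM
c7: i8 st.MEM  tail

ISSUED = 2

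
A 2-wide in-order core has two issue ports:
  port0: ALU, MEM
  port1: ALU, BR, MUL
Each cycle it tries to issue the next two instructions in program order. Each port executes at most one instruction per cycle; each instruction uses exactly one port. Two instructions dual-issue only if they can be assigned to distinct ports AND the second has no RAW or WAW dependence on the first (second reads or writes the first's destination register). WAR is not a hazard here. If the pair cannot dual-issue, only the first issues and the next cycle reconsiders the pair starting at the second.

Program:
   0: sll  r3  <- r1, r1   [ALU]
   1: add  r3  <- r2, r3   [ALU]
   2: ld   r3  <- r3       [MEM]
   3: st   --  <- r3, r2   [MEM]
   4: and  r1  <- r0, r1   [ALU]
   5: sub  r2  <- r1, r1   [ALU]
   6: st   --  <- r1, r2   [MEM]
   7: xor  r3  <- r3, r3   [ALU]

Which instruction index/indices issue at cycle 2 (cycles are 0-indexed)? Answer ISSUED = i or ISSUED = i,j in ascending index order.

ISSUED = 2

[0] i0  sll.ALU  -- RAW+WAW r3
[1] i1  add.ALU  -- RAW+WAW r3
[2] i2  ld.MEM  -- no-port MEM/MEM
[3] i3&i4  st.MEM;and.ALU  -- dual
[4] i5  sub.ALU  -- RAW r2
[5] i6&i7  st.MEM;xor.ALU  -- dual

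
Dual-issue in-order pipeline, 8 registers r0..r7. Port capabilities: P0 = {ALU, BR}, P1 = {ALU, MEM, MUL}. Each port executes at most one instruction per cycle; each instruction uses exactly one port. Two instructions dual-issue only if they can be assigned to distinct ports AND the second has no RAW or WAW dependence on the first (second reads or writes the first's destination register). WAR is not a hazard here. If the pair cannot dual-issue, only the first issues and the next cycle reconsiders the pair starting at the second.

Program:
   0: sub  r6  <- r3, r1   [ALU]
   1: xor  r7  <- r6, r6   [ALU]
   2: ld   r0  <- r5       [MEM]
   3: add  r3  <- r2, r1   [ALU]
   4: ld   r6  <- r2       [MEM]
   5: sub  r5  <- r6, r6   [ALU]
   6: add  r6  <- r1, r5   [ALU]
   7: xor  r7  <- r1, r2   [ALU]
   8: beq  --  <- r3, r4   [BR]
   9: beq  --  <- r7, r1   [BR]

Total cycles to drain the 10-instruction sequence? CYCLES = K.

[0] i0  sub  -- RAW r6
[1] i1/i2  xor ld  -- pair
[2] i3/i4  add ld  -- pair
[3] i5  sub  -- RAW r5
[4] i6/i7  add xor  -- pair
[5] i8  beq  -- no-port BR/BR
[6] i9  beq  -- tail

CYCLES = 7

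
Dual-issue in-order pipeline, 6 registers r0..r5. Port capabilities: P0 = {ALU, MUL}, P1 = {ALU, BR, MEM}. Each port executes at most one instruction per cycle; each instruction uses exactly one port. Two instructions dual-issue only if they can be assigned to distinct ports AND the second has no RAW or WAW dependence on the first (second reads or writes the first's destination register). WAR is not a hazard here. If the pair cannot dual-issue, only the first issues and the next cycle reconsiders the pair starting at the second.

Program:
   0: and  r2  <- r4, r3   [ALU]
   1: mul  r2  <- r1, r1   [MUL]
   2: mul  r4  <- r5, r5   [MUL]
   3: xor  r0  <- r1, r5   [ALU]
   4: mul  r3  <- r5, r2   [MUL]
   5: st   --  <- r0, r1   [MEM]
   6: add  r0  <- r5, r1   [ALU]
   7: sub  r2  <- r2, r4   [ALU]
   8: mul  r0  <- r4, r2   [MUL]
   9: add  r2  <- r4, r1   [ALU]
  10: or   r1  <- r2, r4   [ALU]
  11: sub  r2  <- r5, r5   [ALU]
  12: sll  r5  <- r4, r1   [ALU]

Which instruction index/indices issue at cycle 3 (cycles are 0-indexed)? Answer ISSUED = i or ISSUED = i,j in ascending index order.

c0: i0 and  WAW r2
c1: i1 mul  no-port MUL/MUL
c2: i2+i3 mul+xor  dual
c3: i4+i5 mul+st  dual
c4: i6+i7 add+sub  dual
c5: i8+i9 mul+add  dual
c6: i10+i11 or+sub  dual
c7: i12 sll  tail

ISSUED = 4,5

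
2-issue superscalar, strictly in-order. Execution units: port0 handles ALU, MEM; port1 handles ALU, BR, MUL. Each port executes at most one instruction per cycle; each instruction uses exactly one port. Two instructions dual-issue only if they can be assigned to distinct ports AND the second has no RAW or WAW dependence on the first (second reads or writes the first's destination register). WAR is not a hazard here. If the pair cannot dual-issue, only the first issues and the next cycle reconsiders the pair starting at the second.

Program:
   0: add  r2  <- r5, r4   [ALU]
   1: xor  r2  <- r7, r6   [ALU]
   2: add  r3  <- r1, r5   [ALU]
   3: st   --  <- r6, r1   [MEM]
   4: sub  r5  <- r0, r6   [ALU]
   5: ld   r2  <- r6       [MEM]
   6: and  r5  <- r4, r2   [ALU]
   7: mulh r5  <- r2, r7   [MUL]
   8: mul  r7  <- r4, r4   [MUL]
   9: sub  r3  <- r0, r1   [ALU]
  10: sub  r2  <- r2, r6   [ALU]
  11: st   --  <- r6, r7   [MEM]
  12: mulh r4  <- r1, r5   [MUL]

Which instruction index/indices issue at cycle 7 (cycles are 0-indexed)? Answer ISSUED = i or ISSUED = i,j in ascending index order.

ISSUED = 10,11

  cy0 -> i0 (add.ALU) WAW r2
  cy1 -> i1&i2 (xor.ALU+add.ALU) pair
  cy2 -> i3&i4 (st.MEM+sub.ALU) pair
  cy3 -> i5 (ld.MEM) RAW r2
  cy4 -> i6 (and.ALU) WAW r5
  cy5 -> i7 (mulh.MUL) no-port MUL/MUL
  cy6 -> i8&i9 (mul.MUL+sub.ALU) pair
  cy7 -> i10&i11 (sub.ALU+st.MEM) pair
  cy8 -> i12 (mulh.MUL) tail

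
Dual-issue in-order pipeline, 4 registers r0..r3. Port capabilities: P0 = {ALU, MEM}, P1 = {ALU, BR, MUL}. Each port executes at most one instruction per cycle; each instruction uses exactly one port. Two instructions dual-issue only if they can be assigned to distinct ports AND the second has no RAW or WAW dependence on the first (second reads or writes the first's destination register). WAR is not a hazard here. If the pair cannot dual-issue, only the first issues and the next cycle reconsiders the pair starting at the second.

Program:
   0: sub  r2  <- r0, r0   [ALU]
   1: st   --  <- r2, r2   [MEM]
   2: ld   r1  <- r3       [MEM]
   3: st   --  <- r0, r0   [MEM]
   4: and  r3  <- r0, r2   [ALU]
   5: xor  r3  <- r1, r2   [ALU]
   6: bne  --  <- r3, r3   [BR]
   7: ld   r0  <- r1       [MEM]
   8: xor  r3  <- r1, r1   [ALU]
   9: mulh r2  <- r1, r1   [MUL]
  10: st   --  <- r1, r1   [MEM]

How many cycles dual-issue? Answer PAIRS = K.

0. sub @i0  | RAW r2
1. st @i1  | no-port MEM/MEM
2. ld @i2  | no-port MEM/MEM
3. st and @i3+i4  | dual
4. xor @i5  | RAW r3
5. bne ld @i6+i7  | dual
6. xor mulh @i8+i9  | dual
7. st @i10  | tail

PAIRS = 3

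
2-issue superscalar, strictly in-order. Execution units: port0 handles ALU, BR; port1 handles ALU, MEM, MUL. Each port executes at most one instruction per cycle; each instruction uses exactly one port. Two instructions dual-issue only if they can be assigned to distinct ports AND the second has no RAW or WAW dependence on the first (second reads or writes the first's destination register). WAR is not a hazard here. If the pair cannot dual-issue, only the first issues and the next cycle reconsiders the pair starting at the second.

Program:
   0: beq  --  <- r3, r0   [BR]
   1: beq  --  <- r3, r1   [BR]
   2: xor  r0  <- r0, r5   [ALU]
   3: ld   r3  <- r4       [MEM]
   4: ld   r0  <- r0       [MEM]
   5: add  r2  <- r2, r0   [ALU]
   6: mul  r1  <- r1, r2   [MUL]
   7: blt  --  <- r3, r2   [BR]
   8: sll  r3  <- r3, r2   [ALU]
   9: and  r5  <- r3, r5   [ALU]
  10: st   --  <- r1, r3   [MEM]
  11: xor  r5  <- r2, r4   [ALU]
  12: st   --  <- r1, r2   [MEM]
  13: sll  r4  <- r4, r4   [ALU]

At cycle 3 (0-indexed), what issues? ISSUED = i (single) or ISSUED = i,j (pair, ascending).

  cy0 -> i0 (beq.BR) no-port BR/BR
  cy1 -> i1+i2 (beq.BR+xor.ALU) pair
  cy2 -> i3 (ld.MEM) no-port MEM/MEM
  cy3 -> i4 (ld.MEM) RAW r0
  cy4 -> i5 (add.ALU) RAW r2
  cy5 -> i6+i7 (mul.MUL+blt.BR) pair
  cy6 -> i8 (sll.ALU) RAW r3
  cy7 -> i9+i10 (and.ALU+st.MEM) pair
  cy8 -> i11+i12 (xor.ALU+st.MEM) pair
  cy9 -> i13 (sll.ALU) tail

ISSUED = 4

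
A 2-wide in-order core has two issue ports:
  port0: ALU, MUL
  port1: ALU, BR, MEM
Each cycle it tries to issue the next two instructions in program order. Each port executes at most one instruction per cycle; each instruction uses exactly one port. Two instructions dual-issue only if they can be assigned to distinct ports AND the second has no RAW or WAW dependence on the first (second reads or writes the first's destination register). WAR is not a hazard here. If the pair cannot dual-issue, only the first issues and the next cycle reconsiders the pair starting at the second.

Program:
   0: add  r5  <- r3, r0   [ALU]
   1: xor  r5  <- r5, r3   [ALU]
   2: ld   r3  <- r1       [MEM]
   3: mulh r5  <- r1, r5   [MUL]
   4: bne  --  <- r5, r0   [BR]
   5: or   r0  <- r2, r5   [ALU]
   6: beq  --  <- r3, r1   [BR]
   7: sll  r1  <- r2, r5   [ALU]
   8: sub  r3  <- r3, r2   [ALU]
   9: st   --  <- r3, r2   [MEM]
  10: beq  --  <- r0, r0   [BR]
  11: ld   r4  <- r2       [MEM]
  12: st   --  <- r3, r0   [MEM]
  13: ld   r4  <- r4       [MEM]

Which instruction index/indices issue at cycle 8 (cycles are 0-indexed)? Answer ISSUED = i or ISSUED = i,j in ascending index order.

t=0 i0:add.ALU ; RAW+WAW r5
t=1 i1,i2:xor.ALU+ld.MEM ; 2-wide
t=2 i3:mulh.MUL ; RAW r5
t=3 i4,i5:bne.BR+or.ALU ; 2-wide
t=4 i6,i7:beq.BR+sll.ALU ; 2-wide
t=5 i8:sub.ALU ; RAW r3
t=6 i9:st.MEM ; no-port MEM/BR
t=7 i10:beq.BR ; no-port BR/MEM
t=8 i11:ld.MEM ; no-port MEM/MEM
t=9 i12:st.MEM ; no-port MEM/MEM
t=10 i13:ld.MEM ; tail

ISSUED = 11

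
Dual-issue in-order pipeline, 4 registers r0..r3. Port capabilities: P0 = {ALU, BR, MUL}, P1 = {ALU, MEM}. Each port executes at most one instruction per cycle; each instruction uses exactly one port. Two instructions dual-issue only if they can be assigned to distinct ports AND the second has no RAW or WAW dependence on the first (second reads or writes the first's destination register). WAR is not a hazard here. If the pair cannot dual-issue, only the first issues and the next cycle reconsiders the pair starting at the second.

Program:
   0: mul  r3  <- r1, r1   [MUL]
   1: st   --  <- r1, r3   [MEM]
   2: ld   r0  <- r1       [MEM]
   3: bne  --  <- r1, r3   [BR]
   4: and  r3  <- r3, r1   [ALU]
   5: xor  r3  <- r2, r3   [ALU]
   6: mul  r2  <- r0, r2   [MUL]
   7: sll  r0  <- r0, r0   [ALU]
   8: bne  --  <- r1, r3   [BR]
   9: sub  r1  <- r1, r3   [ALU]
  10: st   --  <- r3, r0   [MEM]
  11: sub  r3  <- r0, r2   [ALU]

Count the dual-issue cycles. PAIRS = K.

c0: i0 mul.MUL  RAW r3
c1: i1 st.MEM  no-port MEM/MEM
c2: i2,i3 ld.MEM+bne.BR  pair
c3: i4 and.ALU  RAW+WAW r3
c4: i5,i6 xor.ALU+mul.MUL  pair
c5: i7,i8 sll.ALU+bne.BR  pair
c6: i9,i10 sub.ALU+st.MEM  pair
c7: i11 sub.ALU  tail

PAIRS = 4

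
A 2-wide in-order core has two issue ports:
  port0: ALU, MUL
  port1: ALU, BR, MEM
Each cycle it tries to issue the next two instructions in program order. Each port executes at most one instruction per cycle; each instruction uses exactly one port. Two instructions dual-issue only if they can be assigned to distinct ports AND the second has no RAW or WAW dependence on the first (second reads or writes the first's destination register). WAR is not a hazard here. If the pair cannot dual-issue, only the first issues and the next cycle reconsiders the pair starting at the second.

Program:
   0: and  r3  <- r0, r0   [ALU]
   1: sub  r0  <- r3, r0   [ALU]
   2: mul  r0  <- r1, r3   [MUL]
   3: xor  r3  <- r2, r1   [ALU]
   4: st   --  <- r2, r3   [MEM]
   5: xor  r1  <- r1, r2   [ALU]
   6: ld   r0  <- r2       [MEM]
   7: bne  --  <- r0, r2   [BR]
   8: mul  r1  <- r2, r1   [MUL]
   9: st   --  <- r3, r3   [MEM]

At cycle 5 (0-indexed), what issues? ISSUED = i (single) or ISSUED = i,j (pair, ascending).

#0 head=0: and i0 RAW r3
#1 head=1: sub i1 WAW r0
#2 head=2: mul/xor i2&i3 dual
#3 head=4: st/xor i4&i5 dual
#4 head=6: ld i6 no-port MEM/BR
#5 head=7: bne/mul i7&i8 dual
#6 head=9: st i9 tail

ISSUED = 7,8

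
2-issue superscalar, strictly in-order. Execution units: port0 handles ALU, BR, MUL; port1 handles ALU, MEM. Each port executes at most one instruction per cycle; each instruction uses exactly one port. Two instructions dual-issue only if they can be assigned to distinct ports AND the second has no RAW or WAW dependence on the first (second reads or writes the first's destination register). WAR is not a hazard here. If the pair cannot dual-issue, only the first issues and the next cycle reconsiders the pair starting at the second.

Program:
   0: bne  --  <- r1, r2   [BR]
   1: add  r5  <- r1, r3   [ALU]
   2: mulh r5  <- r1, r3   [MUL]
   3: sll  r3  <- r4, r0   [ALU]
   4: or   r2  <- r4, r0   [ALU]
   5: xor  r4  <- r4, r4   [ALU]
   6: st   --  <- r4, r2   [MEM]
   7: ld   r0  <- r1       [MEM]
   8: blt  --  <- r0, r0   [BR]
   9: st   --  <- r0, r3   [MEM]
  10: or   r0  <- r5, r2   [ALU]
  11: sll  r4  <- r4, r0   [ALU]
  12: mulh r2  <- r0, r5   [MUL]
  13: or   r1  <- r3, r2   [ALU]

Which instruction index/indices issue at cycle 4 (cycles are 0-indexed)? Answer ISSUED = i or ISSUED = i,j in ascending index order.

#0 head=0: bne add i0,i1 dual
#1 head=2: mulh sll i2,i3 dual
#2 head=4: or xor i4,i5 dual
#3 head=6: st i6 no-port MEM/MEM
#4 head=7: ld i7 RAW r0
#5 head=8: blt st i8,i9 dual
#6 head=10: or i10 RAW r0
#7 head=11: sll mulh i11,i12 dual
#8 head=13: or i13 tail

ISSUED = 7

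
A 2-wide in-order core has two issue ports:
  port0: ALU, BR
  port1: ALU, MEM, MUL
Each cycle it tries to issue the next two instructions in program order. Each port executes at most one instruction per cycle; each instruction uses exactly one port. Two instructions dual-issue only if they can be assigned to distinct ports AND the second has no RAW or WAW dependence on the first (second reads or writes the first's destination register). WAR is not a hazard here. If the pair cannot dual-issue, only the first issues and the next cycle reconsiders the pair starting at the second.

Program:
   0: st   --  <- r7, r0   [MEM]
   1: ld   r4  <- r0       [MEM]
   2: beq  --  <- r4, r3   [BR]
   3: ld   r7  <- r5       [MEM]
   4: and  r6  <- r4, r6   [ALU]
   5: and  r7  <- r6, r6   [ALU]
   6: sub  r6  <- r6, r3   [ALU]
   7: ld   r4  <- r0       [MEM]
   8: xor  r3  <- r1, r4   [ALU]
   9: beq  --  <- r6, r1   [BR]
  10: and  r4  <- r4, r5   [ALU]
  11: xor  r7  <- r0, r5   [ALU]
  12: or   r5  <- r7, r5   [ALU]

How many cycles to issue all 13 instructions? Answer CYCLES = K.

t=0 i0:st ; no-port MEM/MEM
t=1 i1:ld ; RAW r4
t=2 i2+i3:beq+ld ; 2-wide
t=3 i4:and ; RAW r6
t=4 i5+i6:and+sub ; 2-wide
t=5 i7:ld ; RAW r4
t=6 i8+i9:xor+beq ; 2-wide
t=7 i10+i11:and+xor ; 2-wide
t=8 i12:or ; tail

CYCLES = 9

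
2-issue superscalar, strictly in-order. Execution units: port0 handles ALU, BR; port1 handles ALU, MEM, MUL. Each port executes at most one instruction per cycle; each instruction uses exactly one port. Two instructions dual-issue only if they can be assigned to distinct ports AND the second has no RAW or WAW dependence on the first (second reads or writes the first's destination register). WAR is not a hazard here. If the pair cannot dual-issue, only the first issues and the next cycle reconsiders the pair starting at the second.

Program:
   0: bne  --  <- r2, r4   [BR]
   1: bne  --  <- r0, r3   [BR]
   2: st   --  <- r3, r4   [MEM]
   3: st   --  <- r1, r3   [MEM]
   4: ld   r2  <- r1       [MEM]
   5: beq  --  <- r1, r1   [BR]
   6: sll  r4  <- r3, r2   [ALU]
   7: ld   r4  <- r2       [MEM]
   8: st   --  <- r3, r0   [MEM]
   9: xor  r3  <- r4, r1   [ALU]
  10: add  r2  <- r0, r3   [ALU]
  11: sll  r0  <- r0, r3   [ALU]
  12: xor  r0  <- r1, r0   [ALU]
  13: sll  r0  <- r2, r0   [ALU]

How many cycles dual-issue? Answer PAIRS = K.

PAIRS = 4

c0: i0 bne.BR  no-port BR/BR
c1: i1/i2 bne.BR/st.MEM  pair
c2: i3 st.MEM  no-port MEM/MEM
c3: i4/i5 ld.MEM/beq.BR  pair
c4: i6 sll.ALU  WAW r4
c5: i7 ld.MEM  no-port MEM/MEM
c6: i8/i9 st.MEM/xor.ALU  pair
c7: i10/i11 add.ALU/sll.ALU  pair
c8: i12 xor.ALU  RAW+WAW r0
c9: i13 sll.ALU  tail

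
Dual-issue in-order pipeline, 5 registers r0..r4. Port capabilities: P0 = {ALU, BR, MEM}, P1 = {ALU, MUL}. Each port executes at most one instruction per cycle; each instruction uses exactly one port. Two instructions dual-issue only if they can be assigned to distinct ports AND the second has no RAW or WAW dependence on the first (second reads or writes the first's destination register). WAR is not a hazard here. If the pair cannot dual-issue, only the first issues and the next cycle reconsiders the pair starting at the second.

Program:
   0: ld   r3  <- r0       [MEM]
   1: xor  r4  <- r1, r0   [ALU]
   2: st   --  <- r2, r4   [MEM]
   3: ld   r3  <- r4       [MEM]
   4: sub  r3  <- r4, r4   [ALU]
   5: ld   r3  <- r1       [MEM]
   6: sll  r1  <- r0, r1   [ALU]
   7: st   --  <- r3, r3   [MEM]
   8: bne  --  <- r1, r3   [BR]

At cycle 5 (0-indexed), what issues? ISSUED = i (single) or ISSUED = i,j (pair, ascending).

#0 head=0: ld xor i0,i1 dual
#1 head=2: st i2 no-port MEM/MEM
#2 head=3: ld i3 WAW r3
#3 head=4: sub i4 WAW r3
#4 head=5: ld sll i5,i6 dual
#5 head=7: st i7 no-port MEM/BR
#6 head=8: bne i8 tail

ISSUED = 7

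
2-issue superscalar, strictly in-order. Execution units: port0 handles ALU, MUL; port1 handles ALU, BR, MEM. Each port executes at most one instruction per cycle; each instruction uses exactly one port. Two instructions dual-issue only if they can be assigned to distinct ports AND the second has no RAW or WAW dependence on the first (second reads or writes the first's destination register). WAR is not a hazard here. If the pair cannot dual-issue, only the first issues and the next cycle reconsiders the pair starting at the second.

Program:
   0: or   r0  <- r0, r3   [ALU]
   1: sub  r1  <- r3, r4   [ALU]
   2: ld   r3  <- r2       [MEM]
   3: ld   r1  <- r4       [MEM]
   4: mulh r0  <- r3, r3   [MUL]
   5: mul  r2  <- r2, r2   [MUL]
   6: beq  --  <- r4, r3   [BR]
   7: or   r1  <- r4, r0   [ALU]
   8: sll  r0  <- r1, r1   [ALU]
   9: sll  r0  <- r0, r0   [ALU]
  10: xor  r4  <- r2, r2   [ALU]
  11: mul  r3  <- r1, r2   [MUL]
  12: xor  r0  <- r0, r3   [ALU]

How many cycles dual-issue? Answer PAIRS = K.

PAIRS = 4

t=0 i0+i1:or+sub ; dual
t=1 i2:ld ; no-port MEM/MEM
t=2 i3+i4:ld+mulh ; dual
t=3 i5+i6:mul+beq ; dual
t=4 i7:or ; RAW r1
t=5 i8:sll ; RAW+WAW r0
t=6 i9+i10:sll+xor ; dual
t=7 i11:mul ; RAW r3
t=8 i12:xor ; tail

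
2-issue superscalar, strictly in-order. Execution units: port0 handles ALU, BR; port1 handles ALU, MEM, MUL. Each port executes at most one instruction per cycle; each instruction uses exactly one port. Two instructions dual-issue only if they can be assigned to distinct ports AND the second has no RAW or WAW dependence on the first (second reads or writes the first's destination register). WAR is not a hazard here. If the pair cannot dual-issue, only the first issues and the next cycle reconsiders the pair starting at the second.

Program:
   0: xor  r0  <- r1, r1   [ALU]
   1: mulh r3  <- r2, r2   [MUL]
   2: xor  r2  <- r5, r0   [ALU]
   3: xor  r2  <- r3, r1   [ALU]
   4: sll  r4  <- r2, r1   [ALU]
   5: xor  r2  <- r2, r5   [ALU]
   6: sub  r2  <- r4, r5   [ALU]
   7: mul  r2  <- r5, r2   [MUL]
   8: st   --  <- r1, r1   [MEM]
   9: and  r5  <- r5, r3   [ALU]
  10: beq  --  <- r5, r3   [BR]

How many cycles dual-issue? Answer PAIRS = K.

PAIRS = 3

  cy0 -> i0+i1 (xor mulh) pair
  cy1 -> i2 (xor) WAW r2
  cy2 -> i3 (xor) RAW r2
  cy3 -> i4+i5 (sll xor) pair
  cy4 -> i6 (sub) RAW+WAW r2
  cy5 -> i7 (mul) no-port MUL/MEM
  cy6 -> i8+i9 (st and) pair
  cy7 -> i10 (beq) tail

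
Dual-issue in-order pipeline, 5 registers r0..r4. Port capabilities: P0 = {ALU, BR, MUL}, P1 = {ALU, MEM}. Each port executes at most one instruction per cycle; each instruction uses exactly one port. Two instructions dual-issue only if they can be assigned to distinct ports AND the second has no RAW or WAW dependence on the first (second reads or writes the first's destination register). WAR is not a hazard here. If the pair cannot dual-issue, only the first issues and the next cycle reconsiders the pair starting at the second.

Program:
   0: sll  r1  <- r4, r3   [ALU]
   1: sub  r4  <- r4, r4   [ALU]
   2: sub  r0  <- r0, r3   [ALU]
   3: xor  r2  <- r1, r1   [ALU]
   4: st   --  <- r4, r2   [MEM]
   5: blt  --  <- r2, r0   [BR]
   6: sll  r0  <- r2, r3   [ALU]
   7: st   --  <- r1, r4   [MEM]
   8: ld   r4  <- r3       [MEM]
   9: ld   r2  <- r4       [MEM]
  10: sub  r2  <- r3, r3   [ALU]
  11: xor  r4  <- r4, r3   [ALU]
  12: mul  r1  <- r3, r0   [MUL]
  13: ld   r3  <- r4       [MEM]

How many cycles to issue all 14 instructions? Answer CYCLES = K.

#0 head=0: sll/sub i0,i1 pair
#1 head=2: sub/xor i2,i3 pair
#2 head=4: st/blt i4,i5 pair
#3 head=6: sll/st i6,i7 pair
#4 head=8: ld i8 no-port MEM/MEM
#5 head=9: ld i9 WAW r2
#6 head=10: sub/xor i10,i11 pair
#7 head=12: mul/ld i12,i13 pair

CYCLES = 8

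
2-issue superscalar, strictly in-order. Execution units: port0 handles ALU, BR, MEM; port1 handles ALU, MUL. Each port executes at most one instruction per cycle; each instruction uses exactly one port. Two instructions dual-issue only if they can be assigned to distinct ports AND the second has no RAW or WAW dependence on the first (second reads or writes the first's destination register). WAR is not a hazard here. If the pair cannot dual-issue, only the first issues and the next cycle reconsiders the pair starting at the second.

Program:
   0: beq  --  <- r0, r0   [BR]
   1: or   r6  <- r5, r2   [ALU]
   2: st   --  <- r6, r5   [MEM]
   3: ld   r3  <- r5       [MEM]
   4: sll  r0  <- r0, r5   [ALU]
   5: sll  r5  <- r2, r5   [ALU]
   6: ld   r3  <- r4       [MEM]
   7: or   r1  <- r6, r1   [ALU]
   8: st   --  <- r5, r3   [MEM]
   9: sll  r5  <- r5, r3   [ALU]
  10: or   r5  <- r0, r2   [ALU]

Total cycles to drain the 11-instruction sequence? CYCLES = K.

CYCLES = 7

c0: i0,i1 beq or  pair
c1: i2 st  no-port MEM/MEM
c2: i3,i4 ld sll  pair
c3: i5,i6 sll ld  pair
c4: i7,i8 or st  pair
c5: i9 sll  WAW r5
c6: i10 or  tail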